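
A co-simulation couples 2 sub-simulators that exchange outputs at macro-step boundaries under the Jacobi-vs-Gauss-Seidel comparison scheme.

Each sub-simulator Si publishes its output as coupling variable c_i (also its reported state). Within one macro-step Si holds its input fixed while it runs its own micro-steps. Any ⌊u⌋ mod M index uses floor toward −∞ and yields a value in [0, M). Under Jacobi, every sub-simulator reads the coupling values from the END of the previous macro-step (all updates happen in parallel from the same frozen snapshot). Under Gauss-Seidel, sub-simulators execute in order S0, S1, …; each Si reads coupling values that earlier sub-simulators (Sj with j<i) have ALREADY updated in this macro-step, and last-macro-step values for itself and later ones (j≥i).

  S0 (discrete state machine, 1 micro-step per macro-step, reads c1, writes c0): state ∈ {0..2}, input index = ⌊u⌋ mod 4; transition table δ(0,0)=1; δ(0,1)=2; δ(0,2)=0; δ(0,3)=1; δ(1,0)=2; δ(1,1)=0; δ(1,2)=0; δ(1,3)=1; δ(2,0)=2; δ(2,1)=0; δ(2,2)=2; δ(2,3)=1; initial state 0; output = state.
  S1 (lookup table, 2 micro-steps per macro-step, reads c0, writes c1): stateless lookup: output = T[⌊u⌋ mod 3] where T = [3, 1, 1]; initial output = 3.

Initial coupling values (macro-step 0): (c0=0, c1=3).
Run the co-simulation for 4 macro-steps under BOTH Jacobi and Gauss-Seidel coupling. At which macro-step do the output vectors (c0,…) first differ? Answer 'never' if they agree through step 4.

first divergence at macro-step: 1

[Jacobi] macro 1: S0 reads c1=3 → after 1×micro: 1; S1 reads c0=0 → after 2×micro: 3 ⇒ (c0=1, c1=3)
[Jacobi] macro 2: S0 reads c1=3 → after 1×micro: 1; S1 reads c0=1 → after 2×micro: 1 ⇒ (c0=1, c1=1)
[Jacobi] macro 3: S0 reads c1=1 → after 1×micro: 0; S1 reads c0=1 → after 2×micro: 1 ⇒ (c0=0, c1=1)
[Jacobi] macro 4: S0 reads c1=1 → after 1×micro: 2; S1 reads c0=0 → after 2×micro: 3 ⇒ (c0=2, c1=3)
[Gauss-Seidel] macro 1: S0 reads c1=3 → after 1×micro: 1; S1 reads c0=1 → after 2×micro: 1 ⇒ (c0=1, c1=1)
[Gauss-Seidel] macro 2: S0 reads c1=1 → after 1×micro: 0; S1 reads c0=0 → after 2×micro: 3 ⇒ (c0=0, c1=3)
[Gauss-Seidel] macro 3: S0 reads c1=3 → after 1×micro: 1; S1 reads c0=1 → after 2×micro: 1 ⇒ (c0=1, c1=1)
[Gauss-Seidel] macro 4: S0 reads c1=1 → after 1×micro: 0; S1 reads c0=0 → after 2×micro: 3 ⇒ (c0=0, c1=3)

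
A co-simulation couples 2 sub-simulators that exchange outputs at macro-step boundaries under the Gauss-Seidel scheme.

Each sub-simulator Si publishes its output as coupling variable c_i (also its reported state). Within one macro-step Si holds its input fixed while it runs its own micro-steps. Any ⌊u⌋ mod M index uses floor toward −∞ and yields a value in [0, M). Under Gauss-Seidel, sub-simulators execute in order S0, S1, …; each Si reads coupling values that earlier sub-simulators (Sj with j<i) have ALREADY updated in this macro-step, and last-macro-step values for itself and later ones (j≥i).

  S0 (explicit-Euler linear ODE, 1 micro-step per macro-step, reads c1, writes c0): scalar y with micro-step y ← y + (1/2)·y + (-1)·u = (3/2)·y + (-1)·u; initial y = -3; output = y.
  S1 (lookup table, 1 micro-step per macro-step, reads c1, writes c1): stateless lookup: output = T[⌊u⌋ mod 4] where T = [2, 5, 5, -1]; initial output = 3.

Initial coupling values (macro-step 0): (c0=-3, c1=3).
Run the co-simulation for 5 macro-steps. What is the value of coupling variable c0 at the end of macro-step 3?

c0 at macro-step 3 = -115/8

macro 1: S0 reads c1=3 → after 1×micro: -15/2; S1 reads c1=3 → after 1×micro: -1 ⇒ (c0=-15/2, c1=-1)
macro 2: S0 reads c1=-1 → after 1×micro: -41/4; S1 reads c1=-1 → after 1×micro: -1 ⇒ (c0=-41/4, c1=-1)
macro 3: S0 reads c1=-1 → after 1×micro: -115/8; S1 reads c1=-1 → after 1×micro: -1 ⇒ (c0=-115/8, c1=-1)
macro 4: S0 reads c1=-1 → after 1×micro: -329/16; S1 reads c1=-1 → after 1×micro: -1 ⇒ (c0=-329/16, c1=-1)
macro 5: S0 reads c1=-1 → after 1×micro: -955/32; S1 reads c1=-1 → after 1×micro: -1 ⇒ (c0=-955/32, c1=-1)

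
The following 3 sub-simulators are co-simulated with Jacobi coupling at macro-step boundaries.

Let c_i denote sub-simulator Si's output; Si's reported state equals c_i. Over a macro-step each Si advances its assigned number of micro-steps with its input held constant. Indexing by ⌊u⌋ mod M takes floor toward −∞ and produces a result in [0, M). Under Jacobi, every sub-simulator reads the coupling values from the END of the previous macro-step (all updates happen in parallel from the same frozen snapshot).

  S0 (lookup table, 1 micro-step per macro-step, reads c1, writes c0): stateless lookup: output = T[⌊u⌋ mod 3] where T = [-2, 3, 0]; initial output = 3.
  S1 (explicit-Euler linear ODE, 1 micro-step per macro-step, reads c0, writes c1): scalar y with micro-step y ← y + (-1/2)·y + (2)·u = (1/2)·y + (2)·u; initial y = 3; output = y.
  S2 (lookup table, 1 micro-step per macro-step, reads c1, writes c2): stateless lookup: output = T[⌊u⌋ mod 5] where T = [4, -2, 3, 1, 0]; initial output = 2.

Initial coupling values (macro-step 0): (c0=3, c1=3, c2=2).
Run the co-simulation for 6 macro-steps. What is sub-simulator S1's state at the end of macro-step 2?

macro 1: S0 reads c1=3 → after 1×micro: -2; S1 reads c0=3 → after 1×micro: 15/2; S2 reads c1=3 → after 1×micro: 1 ⇒ (c0=-2, c1=15/2, c2=1)
macro 2: S0 reads c1=15/2 → after 1×micro: 3; S1 reads c0=-2 → after 1×micro: -1/4; S2 reads c1=15/2 → after 1×micro: 3 ⇒ (c0=3, c1=-1/4, c2=3)
macro 3: S0 reads c1=-1/4 → after 1×micro: 0; S1 reads c0=3 → after 1×micro: 47/8; S2 reads c1=-1/4 → after 1×micro: 0 ⇒ (c0=0, c1=47/8, c2=0)
macro 4: S0 reads c1=47/8 → after 1×micro: 0; S1 reads c0=0 → after 1×micro: 47/16; S2 reads c1=47/8 → after 1×micro: 4 ⇒ (c0=0, c1=47/16, c2=4)
macro 5: S0 reads c1=47/16 → after 1×micro: 0; S1 reads c0=0 → after 1×micro: 47/32; S2 reads c1=47/16 → after 1×micro: 3 ⇒ (c0=0, c1=47/32, c2=3)
macro 6: S0 reads c1=47/32 → after 1×micro: 3; S1 reads c0=0 → after 1×micro: 47/64; S2 reads c1=47/32 → after 1×micro: -2 ⇒ (c0=3, c1=47/64, c2=-2)

S1 state at macro-step 2 = -1/4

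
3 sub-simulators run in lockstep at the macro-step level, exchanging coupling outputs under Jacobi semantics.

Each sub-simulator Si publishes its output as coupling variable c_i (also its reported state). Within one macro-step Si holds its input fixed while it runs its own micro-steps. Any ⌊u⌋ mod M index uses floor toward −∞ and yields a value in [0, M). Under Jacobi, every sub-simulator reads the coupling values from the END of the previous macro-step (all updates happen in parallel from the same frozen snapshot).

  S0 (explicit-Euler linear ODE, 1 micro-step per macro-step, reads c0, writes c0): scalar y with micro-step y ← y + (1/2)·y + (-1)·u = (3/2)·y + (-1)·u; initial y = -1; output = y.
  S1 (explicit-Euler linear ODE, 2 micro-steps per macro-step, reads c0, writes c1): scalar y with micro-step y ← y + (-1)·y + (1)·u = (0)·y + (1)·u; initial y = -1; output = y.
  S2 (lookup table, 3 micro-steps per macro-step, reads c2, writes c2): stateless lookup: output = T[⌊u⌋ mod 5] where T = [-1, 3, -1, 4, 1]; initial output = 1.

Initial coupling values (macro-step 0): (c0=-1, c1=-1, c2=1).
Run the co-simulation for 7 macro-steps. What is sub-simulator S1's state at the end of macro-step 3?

macro 1: S0 reads c0=-1 → after 1×micro: -1/2; S1 reads c0=-1 → after 2×micro: -1; S2 reads c2=1 → after 3×micro: 3 ⇒ (c0=-1/2, c1=-1, c2=3)
macro 2: S0 reads c0=-1/2 → after 1×micro: -1/4; S1 reads c0=-1/2 → after 2×micro: -1/2; S2 reads c2=3 → after 3×micro: 4 ⇒ (c0=-1/4, c1=-1/2, c2=4)
macro 3: S0 reads c0=-1/4 → after 1×micro: -1/8; S1 reads c0=-1/4 → after 2×micro: -1/4; S2 reads c2=4 → after 3×micro: 1 ⇒ (c0=-1/8, c1=-1/4, c2=1)
macro 4: S0 reads c0=-1/8 → after 1×micro: -1/16; S1 reads c0=-1/8 → after 2×micro: -1/8; S2 reads c2=1 → after 3×micro: 3 ⇒ (c0=-1/16, c1=-1/8, c2=3)
macro 5: S0 reads c0=-1/16 → after 1×micro: -1/32; S1 reads c0=-1/16 → after 2×micro: -1/16; S2 reads c2=3 → after 3×micro: 4 ⇒ (c0=-1/32, c1=-1/16, c2=4)
macro 6: S0 reads c0=-1/32 → after 1×micro: -1/64; S1 reads c0=-1/32 → after 2×micro: -1/32; S2 reads c2=4 → after 3×micro: 1 ⇒ (c0=-1/64, c1=-1/32, c2=1)
macro 7: S0 reads c0=-1/64 → after 1×micro: -1/128; S1 reads c0=-1/64 → after 2×micro: -1/64; S2 reads c2=1 → after 3×micro: 3 ⇒ (c0=-1/128, c1=-1/64, c2=3)

S1 state at macro-step 3 = -1/4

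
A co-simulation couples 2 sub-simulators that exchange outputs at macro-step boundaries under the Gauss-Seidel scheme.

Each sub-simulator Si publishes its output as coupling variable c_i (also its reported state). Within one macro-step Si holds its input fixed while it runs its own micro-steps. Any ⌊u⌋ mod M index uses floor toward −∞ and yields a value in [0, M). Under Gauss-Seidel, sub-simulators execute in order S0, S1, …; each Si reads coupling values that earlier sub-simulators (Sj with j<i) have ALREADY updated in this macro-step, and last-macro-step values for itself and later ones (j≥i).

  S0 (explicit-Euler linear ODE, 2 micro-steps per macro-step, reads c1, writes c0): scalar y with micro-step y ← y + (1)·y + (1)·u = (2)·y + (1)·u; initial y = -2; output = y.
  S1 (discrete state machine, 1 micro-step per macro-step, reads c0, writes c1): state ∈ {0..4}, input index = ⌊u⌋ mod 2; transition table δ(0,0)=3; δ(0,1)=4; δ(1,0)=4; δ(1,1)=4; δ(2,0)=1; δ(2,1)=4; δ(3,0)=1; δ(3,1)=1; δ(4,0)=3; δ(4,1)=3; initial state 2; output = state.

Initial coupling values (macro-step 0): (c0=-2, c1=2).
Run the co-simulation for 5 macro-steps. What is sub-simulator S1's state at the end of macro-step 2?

S1 state at macro-step 2 = 4

macro 1: S0 reads c1=2 → after 2×micro: -2; S1 reads c0=-2 → after 1×micro: 1 ⇒ (c0=-2, c1=1)
macro 2: S0 reads c1=1 → after 2×micro: -5; S1 reads c0=-5 → after 1×micro: 4 ⇒ (c0=-5, c1=4)
macro 3: S0 reads c1=4 → after 2×micro: -8; S1 reads c0=-8 → after 1×micro: 3 ⇒ (c0=-8, c1=3)
macro 4: S0 reads c1=3 → after 2×micro: -23; S1 reads c0=-23 → after 1×micro: 1 ⇒ (c0=-23, c1=1)
macro 5: S0 reads c1=1 → after 2×micro: -89; S1 reads c0=-89 → after 1×micro: 4 ⇒ (c0=-89, c1=4)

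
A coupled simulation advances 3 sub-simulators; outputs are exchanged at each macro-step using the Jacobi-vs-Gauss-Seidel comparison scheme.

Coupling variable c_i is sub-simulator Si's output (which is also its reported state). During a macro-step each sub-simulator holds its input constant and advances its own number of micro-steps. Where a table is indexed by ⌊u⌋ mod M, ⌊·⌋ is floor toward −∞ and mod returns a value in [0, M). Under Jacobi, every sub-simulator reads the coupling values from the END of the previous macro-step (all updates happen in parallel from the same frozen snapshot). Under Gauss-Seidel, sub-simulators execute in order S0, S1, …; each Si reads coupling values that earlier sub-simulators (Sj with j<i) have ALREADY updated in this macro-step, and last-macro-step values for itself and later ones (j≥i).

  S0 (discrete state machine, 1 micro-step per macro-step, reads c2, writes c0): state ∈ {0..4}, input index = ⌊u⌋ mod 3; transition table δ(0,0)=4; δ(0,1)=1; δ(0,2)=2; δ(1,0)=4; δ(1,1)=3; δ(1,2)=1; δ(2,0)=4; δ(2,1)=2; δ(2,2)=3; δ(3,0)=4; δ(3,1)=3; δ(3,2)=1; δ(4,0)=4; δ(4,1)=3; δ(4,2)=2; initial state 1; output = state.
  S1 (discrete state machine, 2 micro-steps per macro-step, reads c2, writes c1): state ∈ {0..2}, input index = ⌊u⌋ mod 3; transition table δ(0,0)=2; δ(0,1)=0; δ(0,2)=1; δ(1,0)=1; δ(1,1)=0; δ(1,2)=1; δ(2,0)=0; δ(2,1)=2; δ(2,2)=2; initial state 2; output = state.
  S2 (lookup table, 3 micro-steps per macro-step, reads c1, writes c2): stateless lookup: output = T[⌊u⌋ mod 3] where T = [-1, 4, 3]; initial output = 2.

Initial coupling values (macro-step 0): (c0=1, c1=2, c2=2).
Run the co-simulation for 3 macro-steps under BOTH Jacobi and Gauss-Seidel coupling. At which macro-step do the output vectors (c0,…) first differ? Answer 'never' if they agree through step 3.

[Jacobi] macro 1: S0 reads c2=2 → after 1×micro: 1; S1 reads c2=2 → after 2×micro: 2; S2 reads c1=2 → after 3×micro: 3 ⇒ (c0=1, c1=2, c2=3)
[Jacobi] macro 2: S0 reads c2=3 → after 1×micro: 4; S1 reads c2=3 → after 2×micro: 2; S2 reads c1=2 → after 3×micro: 3 ⇒ (c0=4, c1=2, c2=3)
[Jacobi] macro 3: S0 reads c2=3 → after 1×micro: 4; S1 reads c2=3 → after 2×micro: 2; S2 reads c1=2 → after 3×micro: 3 ⇒ (c0=4, c1=2, c2=3)
[Gauss-Seidel] macro 1: S0 reads c2=2 → after 1×micro: 1; S1 reads c2=2 → after 2×micro: 2; S2 reads c1=2 → after 3×micro: 3 ⇒ (c0=1, c1=2, c2=3)
[Gauss-Seidel] macro 2: S0 reads c2=3 → after 1×micro: 4; S1 reads c2=3 → after 2×micro: 2; S2 reads c1=2 → after 3×micro: 3 ⇒ (c0=4, c1=2, c2=3)
[Gauss-Seidel] macro 3: S0 reads c2=3 → after 1×micro: 4; S1 reads c2=3 → after 2×micro: 2; S2 reads c1=2 → after 3×micro: 3 ⇒ (c0=4, c1=2, c2=3)

first divergence at macro-step: never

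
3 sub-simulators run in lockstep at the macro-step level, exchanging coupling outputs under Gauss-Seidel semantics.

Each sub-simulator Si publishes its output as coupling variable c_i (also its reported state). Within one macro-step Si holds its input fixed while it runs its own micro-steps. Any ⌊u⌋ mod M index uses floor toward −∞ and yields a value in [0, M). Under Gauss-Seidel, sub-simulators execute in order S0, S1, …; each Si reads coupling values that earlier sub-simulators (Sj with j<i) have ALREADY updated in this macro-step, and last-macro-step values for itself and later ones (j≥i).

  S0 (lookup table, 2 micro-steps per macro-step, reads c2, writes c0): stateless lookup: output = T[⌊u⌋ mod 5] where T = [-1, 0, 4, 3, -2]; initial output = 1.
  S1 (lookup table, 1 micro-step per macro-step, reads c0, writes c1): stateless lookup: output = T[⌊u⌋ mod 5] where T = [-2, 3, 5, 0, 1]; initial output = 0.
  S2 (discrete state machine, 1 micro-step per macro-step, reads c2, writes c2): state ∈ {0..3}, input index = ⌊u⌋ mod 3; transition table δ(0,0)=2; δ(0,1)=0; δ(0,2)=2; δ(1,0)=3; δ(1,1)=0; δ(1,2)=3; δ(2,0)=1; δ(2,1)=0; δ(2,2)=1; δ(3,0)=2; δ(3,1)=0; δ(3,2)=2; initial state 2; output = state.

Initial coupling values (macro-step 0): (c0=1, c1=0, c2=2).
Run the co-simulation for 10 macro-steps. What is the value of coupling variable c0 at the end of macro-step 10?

c0 at macro-step 10 = 4

macro 1: S0 reads c2=2 → after 2×micro: 4; S1 reads c0=4 → after 1×micro: 1; S2 reads c2=2 → after 1×micro: 1 ⇒ (c0=4, c1=1, c2=1)
macro 2: S0 reads c2=1 → after 2×micro: 0; S1 reads c0=0 → after 1×micro: -2; S2 reads c2=1 → after 1×micro: 0 ⇒ (c0=0, c1=-2, c2=0)
macro 3: S0 reads c2=0 → after 2×micro: -1; S1 reads c0=-1 → after 1×micro: 1; S2 reads c2=0 → after 1×micro: 2 ⇒ (c0=-1, c1=1, c2=2)
macro 4: S0 reads c2=2 → after 2×micro: 4; S1 reads c0=4 → after 1×micro: 1; S2 reads c2=2 → after 1×micro: 1 ⇒ (c0=4, c1=1, c2=1)
macro 5: S0 reads c2=1 → after 2×micro: 0; S1 reads c0=0 → after 1×micro: -2; S2 reads c2=1 → after 1×micro: 0 ⇒ (c0=0, c1=-2, c2=0)
macro 6: S0 reads c2=0 → after 2×micro: -1; S1 reads c0=-1 → after 1×micro: 1; S2 reads c2=0 → after 1×micro: 2 ⇒ (c0=-1, c1=1, c2=2)
macro 7: S0 reads c2=2 → after 2×micro: 4; S1 reads c0=4 → after 1×micro: 1; S2 reads c2=2 → after 1×micro: 1 ⇒ (c0=4, c1=1, c2=1)
macro 8: S0 reads c2=1 → after 2×micro: 0; S1 reads c0=0 → after 1×micro: -2; S2 reads c2=1 → after 1×micro: 0 ⇒ (c0=0, c1=-2, c2=0)
macro 9: S0 reads c2=0 → after 2×micro: -1; S1 reads c0=-1 → after 1×micro: 1; S2 reads c2=0 → after 1×micro: 2 ⇒ (c0=-1, c1=1, c2=2)
macro 10: S0 reads c2=2 → after 2×micro: 4; S1 reads c0=4 → after 1×micro: 1; S2 reads c2=2 → after 1×micro: 1 ⇒ (c0=4, c1=1, c2=1)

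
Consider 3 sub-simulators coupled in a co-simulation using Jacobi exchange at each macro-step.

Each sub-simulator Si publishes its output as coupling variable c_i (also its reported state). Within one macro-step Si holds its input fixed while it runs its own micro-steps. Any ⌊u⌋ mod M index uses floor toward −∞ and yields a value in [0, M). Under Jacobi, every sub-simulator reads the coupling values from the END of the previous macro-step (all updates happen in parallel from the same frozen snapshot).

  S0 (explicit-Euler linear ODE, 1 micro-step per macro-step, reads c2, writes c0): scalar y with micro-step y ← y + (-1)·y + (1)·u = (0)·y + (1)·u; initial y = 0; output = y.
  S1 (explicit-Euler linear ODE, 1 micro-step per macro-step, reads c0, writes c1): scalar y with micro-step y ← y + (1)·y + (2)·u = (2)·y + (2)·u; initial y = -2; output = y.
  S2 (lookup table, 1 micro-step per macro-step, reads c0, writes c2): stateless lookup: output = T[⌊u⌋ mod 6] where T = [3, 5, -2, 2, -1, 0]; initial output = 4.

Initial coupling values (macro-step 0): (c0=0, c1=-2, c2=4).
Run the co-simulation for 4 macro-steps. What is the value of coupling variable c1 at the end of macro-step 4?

macro 1: S0 reads c2=4 → after 1×micro: 4; S1 reads c0=0 → after 1×micro: -4; S2 reads c0=0 → after 1×micro: 3 ⇒ (c0=4, c1=-4, c2=3)
macro 2: S0 reads c2=3 → after 1×micro: 3; S1 reads c0=4 → after 1×micro: 0; S2 reads c0=4 → after 1×micro: -1 ⇒ (c0=3, c1=0, c2=-1)
macro 3: S0 reads c2=-1 → after 1×micro: -1; S1 reads c0=3 → after 1×micro: 6; S2 reads c0=3 → after 1×micro: 2 ⇒ (c0=-1, c1=6, c2=2)
macro 4: S0 reads c2=2 → after 1×micro: 2; S1 reads c0=-1 → after 1×micro: 10; S2 reads c0=-1 → after 1×micro: 0 ⇒ (c0=2, c1=10, c2=0)

c1 at macro-step 4 = 10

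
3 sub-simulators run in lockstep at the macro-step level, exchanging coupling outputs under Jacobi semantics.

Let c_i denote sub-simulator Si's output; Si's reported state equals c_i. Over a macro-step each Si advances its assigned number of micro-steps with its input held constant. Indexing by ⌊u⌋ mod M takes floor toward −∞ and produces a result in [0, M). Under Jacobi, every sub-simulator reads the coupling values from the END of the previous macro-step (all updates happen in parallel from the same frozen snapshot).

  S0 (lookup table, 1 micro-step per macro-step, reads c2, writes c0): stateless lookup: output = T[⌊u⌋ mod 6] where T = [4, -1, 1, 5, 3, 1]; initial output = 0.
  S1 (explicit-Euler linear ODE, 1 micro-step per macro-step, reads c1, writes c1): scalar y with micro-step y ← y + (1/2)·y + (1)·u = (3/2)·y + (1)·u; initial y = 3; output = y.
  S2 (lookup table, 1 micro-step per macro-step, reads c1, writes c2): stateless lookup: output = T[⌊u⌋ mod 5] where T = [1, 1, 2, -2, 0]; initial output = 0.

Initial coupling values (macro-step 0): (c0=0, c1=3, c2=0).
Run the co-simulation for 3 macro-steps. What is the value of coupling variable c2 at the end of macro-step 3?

c2 at macro-step 3 = -2

macro 1: S0 reads c2=0 → after 1×micro: 4; S1 reads c1=3 → after 1×micro: 15/2; S2 reads c1=3 → after 1×micro: -2 ⇒ (c0=4, c1=15/2, c2=-2)
macro 2: S0 reads c2=-2 → after 1×micro: 3; S1 reads c1=15/2 → after 1×micro: 75/4; S2 reads c1=15/2 → after 1×micro: 2 ⇒ (c0=3, c1=75/4, c2=2)
macro 3: S0 reads c2=2 → after 1×micro: 1; S1 reads c1=75/4 → after 1×micro: 375/8; S2 reads c1=75/4 → after 1×micro: -2 ⇒ (c0=1, c1=375/8, c2=-2)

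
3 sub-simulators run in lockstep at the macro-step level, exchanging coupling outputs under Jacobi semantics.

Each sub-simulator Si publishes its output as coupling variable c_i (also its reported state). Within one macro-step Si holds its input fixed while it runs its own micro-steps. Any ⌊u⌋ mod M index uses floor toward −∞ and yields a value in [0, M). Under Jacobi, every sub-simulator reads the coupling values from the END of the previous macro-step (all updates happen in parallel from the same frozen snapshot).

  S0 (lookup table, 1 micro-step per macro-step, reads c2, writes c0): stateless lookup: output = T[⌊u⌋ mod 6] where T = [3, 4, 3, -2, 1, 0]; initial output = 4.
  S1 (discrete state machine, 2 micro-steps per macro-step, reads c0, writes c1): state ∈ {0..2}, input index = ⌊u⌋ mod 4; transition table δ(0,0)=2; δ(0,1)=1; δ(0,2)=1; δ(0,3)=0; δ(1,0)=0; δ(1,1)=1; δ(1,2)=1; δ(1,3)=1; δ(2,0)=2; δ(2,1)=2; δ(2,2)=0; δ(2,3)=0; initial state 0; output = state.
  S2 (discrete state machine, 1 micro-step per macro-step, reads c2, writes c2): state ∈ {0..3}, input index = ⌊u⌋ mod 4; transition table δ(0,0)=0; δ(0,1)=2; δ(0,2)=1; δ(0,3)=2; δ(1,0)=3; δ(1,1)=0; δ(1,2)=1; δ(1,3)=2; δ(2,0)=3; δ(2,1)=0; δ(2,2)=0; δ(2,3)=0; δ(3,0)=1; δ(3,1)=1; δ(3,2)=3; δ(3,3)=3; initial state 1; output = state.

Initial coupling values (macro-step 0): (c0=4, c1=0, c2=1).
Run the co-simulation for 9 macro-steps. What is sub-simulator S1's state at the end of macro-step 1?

macro 1: S0 reads c2=1 → after 1×micro: 4; S1 reads c0=4 → after 2×micro: 2; S2 reads c2=1 → after 1×micro: 0 ⇒ (c0=4, c1=2, c2=0)
macro 2: S0 reads c2=0 → after 1×micro: 3; S1 reads c0=4 → after 2×micro: 2; S2 reads c2=0 → after 1×micro: 0 ⇒ (c0=3, c1=2, c2=0)
macro 3: S0 reads c2=0 → after 1×micro: 3; S1 reads c0=3 → after 2×micro: 0; S2 reads c2=0 → after 1×micro: 0 ⇒ (c0=3, c1=0, c2=0)
macro 4: S0 reads c2=0 → after 1×micro: 3; S1 reads c0=3 → after 2×micro: 0; S2 reads c2=0 → after 1×micro: 0 ⇒ (c0=3, c1=0, c2=0)
macro 5: S0 reads c2=0 → after 1×micro: 3; S1 reads c0=3 → after 2×micro: 0; S2 reads c2=0 → after 1×micro: 0 ⇒ (c0=3, c1=0, c2=0)
macro 6: S0 reads c2=0 → after 1×micro: 3; S1 reads c0=3 → after 2×micro: 0; S2 reads c2=0 → after 1×micro: 0 ⇒ (c0=3, c1=0, c2=0)
macro 7: S0 reads c2=0 → after 1×micro: 3; S1 reads c0=3 → after 2×micro: 0; S2 reads c2=0 → after 1×micro: 0 ⇒ (c0=3, c1=0, c2=0)
macro 8: S0 reads c2=0 → after 1×micro: 3; S1 reads c0=3 → after 2×micro: 0; S2 reads c2=0 → after 1×micro: 0 ⇒ (c0=3, c1=0, c2=0)
macro 9: S0 reads c2=0 → after 1×micro: 3; S1 reads c0=3 → after 2×micro: 0; S2 reads c2=0 → after 1×micro: 0 ⇒ (c0=3, c1=0, c2=0)

S1 state at macro-step 1 = 2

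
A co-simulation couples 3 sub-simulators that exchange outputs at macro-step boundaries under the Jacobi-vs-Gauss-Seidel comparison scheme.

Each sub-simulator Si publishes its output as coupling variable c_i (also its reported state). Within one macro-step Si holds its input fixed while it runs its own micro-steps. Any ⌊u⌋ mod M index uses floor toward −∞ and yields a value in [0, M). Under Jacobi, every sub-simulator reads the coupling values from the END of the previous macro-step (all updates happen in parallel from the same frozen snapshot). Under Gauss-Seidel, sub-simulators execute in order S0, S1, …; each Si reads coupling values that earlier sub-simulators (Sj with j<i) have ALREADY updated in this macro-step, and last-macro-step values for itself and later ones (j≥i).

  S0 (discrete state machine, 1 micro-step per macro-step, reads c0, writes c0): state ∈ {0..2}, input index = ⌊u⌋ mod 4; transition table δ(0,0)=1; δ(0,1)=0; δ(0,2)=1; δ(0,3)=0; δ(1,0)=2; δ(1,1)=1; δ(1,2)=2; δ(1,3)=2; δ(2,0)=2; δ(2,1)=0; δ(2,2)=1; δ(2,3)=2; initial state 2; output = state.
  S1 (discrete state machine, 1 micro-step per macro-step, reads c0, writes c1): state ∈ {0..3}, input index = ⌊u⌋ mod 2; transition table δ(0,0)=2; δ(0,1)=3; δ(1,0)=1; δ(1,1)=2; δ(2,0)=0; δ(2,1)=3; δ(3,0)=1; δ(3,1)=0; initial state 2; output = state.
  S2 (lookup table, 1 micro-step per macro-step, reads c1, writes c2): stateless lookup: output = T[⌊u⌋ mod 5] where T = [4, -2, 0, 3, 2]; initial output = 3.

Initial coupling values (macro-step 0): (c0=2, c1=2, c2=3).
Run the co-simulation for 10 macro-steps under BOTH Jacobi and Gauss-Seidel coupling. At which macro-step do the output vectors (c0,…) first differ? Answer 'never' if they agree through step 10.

first divergence at macro-step: 1

[Jacobi] macro 1: S0 reads c0=2 → after 1×micro: 1; S1 reads c0=2 → after 1×micro: 0; S2 reads c1=2 → after 1×micro: 0 ⇒ (c0=1, c1=0, c2=0)
[Jacobi] macro 2: S0 reads c0=1 → after 1×micro: 1; S1 reads c0=1 → after 1×micro: 3; S2 reads c1=0 → after 1×micro: 4 ⇒ (c0=1, c1=3, c2=4)
[Jacobi] macro 3: S0 reads c0=1 → after 1×micro: 1; S1 reads c0=1 → after 1×micro: 0; S2 reads c1=3 → after 1×micro: 3 ⇒ (c0=1, c1=0, c2=3)
[Jacobi] macro 4: S0 reads c0=1 → after 1×micro: 1; S1 reads c0=1 → after 1×micro: 3; S2 reads c1=0 → after 1×micro: 4 ⇒ (c0=1, c1=3, c2=4)
[Jacobi] macro 5: S0 reads c0=1 → after 1×micro: 1; S1 reads c0=1 → after 1×micro: 0; S2 reads c1=3 → after 1×micro: 3 ⇒ (c0=1, c1=0, c2=3)
[Jacobi] macro 6: S0 reads c0=1 → after 1×micro: 1; S1 reads c0=1 → after 1×micro: 3; S2 reads c1=0 → after 1×micro: 4 ⇒ (c0=1, c1=3, c2=4)
[Jacobi] macro 7: S0 reads c0=1 → after 1×micro: 1; S1 reads c0=1 → after 1×micro: 0; S2 reads c1=3 → after 1×micro: 3 ⇒ (c0=1, c1=0, c2=3)
[Jacobi] macro 8: S0 reads c0=1 → after 1×micro: 1; S1 reads c0=1 → after 1×micro: 3; S2 reads c1=0 → after 1×micro: 4 ⇒ (c0=1, c1=3, c2=4)
[Jacobi] macro 9: S0 reads c0=1 → after 1×micro: 1; S1 reads c0=1 → after 1×micro: 0; S2 reads c1=3 → after 1×micro: 3 ⇒ (c0=1, c1=0, c2=3)
[Jacobi] macro 10: S0 reads c0=1 → after 1×micro: 1; S1 reads c0=1 → after 1×micro: 3; S2 reads c1=0 → after 1×micro: 4 ⇒ (c0=1, c1=3, c2=4)
[Gauss-Seidel] macro 1: S0 reads c0=2 → after 1×micro: 1; S1 reads c0=1 → after 1×micro: 3; S2 reads c1=3 → after 1×micro: 3 ⇒ (c0=1, c1=3, c2=3)
[Gauss-Seidel] macro 2: S0 reads c0=1 → after 1×micro: 1; S1 reads c0=1 → after 1×micro: 0; S2 reads c1=0 → after 1×micro: 4 ⇒ (c0=1, c1=0, c2=4)
[Gauss-Seidel] macro 3: S0 reads c0=1 → after 1×micro: 1; S1 reads c0=1 → after 1×micro: 3; S2 reads c1=3 → after 1×micro: 3 ⇒ (c0=1, c1=3, c2=3)
[Gauss-Seidel] macro 4: S0 reads c0=1 → after 1×micro: 1; S1 reads c0=1 → after 1×micro: 0; S2 reads c1=0 → after 1×micro: 4 ⇒ (c0=1, c1=0, c2=4)
[Gauss-Seidel] macro 5: S0 reads c0=1 → after 1×micro: 1; S1 reads c0=1 → after 1×micro: 3; S2 reads c1=3 → after 1×micro: 3 ⇒ (c0=1, c1=3, c2=3)
[Gauss-Seidel] macro 6: S0 reads c0=1 → after 1×micro: 1; S1 reads c0=1 → after 1×micro: 0; S2 reads c1=0 → after 1×micro: 4 ⇒ (c0=1, c1=0, c2=4)
[Gauss-Seidel] macro 7: S0 reads c0=1 → after 1×micro: 1; S1 reads c0=1 → after 1×micro: 3; S2 reads c1=3 → after 1×micro: 3 ⇒ (c0=1, c1=3, c2=3)
[Gauss-Seidel] macro 8: S0 reads c0=1 → after 1×micro: 1; S1 reads c0=1 → after 1×micro: 0; S2 reads c1=0 → after 1×micro: 4 ⇒ (c0=1, c1=0, c2=4)
[Gauss-Seidel] macro 9: S0 reads c0=1 → after 1×micro: 1; S1 reads c0=1 → after 1×micro: 3; S2 reads c1=3 → after 1×micro: 3 ⇒ (c0=1, c1=3, c2=3)
[Gauss-Seidel] macro 10: S0 reads c0=1 → after 1×micro: 1; S1 reads c0=1 → after 1×micro: 0; S2 reads c1=0 → after 1×micro: 4 ⇒ (c0=1, c1=0, c2=4)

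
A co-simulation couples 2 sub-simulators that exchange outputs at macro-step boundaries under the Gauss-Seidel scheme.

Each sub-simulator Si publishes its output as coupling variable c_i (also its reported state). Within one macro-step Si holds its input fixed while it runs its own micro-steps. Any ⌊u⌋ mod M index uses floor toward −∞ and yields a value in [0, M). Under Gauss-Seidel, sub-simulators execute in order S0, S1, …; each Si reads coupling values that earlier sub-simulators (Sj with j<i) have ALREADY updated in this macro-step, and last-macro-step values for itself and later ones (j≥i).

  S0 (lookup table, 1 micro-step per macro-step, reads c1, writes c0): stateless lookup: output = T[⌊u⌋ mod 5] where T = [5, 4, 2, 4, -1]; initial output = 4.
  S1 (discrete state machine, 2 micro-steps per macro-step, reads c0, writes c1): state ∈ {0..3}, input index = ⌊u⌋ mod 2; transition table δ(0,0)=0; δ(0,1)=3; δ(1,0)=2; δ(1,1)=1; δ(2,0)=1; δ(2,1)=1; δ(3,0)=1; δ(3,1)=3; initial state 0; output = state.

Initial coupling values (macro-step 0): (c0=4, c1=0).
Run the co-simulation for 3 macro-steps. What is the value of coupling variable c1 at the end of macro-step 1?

macro 1: S0 reads c1=0 → after 1×micro: 5; S1 reads c0=5 → after 2×micro: 3 ⇒ (c0=5, c1=3)
macro 2: S0 reads c1=3 → after 1×micro: 4; S1 reads c0=4 → after 2×micro: 2 ⇒ (c0=4, c1=2)
macro 3: S0 reads c1=2 → after 1×micro: 2; S1 reads c0=2 → after 2×micro: 2 ⇒ (c0=2, c1=2)

c1 at macro-step 1 = 3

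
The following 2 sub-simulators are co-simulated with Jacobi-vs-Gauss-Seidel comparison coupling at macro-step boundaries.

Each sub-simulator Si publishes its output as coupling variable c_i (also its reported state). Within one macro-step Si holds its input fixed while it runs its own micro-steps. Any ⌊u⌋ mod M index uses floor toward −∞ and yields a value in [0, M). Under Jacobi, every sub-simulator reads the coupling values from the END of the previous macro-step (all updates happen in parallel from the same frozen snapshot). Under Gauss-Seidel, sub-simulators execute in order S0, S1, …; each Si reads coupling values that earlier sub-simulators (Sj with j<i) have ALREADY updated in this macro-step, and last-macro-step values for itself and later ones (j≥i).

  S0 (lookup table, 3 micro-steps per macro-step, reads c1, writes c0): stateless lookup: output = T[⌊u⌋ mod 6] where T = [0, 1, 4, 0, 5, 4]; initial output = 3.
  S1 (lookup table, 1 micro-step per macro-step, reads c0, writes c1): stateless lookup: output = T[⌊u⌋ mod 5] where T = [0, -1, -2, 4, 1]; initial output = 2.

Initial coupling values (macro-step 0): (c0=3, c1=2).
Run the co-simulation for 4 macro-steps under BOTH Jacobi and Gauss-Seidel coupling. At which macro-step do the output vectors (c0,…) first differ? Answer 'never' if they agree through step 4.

[Jacobi] macro 1: S0 reads c1=2 → after 3×micro: 4; S1 reads c0=3 → after 1×micro: 4 ⇒ (c0=4, c1=4)
[Jacobi] macro 2: S0 reads c1=4 → after 3×micro: 5; S1 reads c0=4 → after 1×micro: 1 ⇒ (c0=5, c1=1)
[Jacobi] macro 3: S0 reads c1=1 → after 3×micro: 1; S1 reads c0=5 → after 1×micro: 0 ⇒ (c0=1, c1=0)
[Jacobi] macro 4: S0 reads c1=0 → after 3×micro: 0; S1 reads c0=1 → after 1×micro: -1 ⇒ (c0=0, c1=-1)
[Gauss-Seidel] macro 1: S0 reads c1=2 → after 3×micro: 4; S1 reads c0=4 → after 1×micro: 1 ⇒ (c0=4, c1=1)
[Gauss-Seidel] macro 2: S0 reads c1=1 → after 3×micro: 1; S1 reads c0=1 → after 1×micro: -1 ⇒ (c0=1, c1=-1)
[Gauss-Seidel] macro 3: S0 reads c1=-1 → after 3×micro: 4; S1 reads c0=4 → after 1×micro: 1 ⇒ (c0=4, c1=1)
[Gauss-Seidel] macro 4: S0 reads c1=1 → after 3×micro: 1; S1 reads c0=1 → after 1×micro: -1 ⇒ (c0=1, c1=-1)

first divergence at macro-step: 1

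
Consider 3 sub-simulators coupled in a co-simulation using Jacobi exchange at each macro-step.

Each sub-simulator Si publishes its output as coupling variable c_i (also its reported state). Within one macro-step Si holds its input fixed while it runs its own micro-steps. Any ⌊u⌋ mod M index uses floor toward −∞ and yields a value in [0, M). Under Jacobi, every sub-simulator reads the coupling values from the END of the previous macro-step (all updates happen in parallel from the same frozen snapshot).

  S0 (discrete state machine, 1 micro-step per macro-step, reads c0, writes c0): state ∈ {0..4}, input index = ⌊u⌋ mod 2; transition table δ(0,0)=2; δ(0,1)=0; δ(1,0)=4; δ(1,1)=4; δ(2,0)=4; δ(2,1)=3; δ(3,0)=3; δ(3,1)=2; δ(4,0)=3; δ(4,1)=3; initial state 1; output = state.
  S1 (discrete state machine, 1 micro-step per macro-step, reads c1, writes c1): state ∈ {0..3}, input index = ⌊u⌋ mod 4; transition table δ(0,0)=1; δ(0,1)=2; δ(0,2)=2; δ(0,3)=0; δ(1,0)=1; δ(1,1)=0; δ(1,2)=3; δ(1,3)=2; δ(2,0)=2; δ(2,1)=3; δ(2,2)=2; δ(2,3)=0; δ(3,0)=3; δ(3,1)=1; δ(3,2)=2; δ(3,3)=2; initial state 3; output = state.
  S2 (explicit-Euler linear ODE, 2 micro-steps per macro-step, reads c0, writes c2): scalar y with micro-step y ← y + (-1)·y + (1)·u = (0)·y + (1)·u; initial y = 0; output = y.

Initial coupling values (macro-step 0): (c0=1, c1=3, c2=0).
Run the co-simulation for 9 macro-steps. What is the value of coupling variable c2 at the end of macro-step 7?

macro 1: S0 reads c0=1 → after 1×micro: 4; S1 reads c1=3 → after 1×micro: 2; S2 reads c0=1 → after 2×micro: 1 ⇒ (c0=4, c1=2, c2=1)
macro 2: S0 reads c0=4 → after 1×micro: 3; S1 reads c1=2 → after 1×micro: 2; S2 reads c0=4 → after 2×micro: 4 ⇒ (c0=3, c1=2, c2=4)
macro 3: S0 reads c0=3 → after 1×micro: 2; S1 reads c1=2 → after 1×micro: 2; S2 reads c0=3 → after 2×micro: 3 ⇒ (c0=2, c1=2, c2=3)
macro 4: S0 reads c0=2 → after 1×micro: 4; S1 reads c1=2 → after 1×micro: 2; S2 reads c0=2 → after 2×micro: 2 ⇒ (c0=4, c1=2, c2=2)
macro 5: S0 reads c0=4 → after 1×micro: 3; S1 reads c1=2 → after 1×micro: 2; S2 reads c0=4 → after 2×micro: 4 ⇒ (c0=3, c1=2, c2=4)
macro 6: S0 reads c0=3 → after 1×micro: 2; S1 reads c1=2 → after 1×micro: 2; S2 reads c0=3 → after 2×micro: 3 ⇒ (c0=2, c1=2, c2=3)
macro 7: S0 reads c0=2 → after 1×micro: 4; S1 reads c1=2 → after 1×micro: 2; S2 reads c0=2 → after 2×micro: 2 ⇒ (c0=4, c1=2, c2=2)
macro 8: S0 reads c0=4 → after 1×micro: 3; S1 reads c1=2 → after 1×micro: 2; S2 reads c0=4 → after 2×micro: 4 ⇒ (c0=3, c1=2, c2=4)
macro 9: S0 reads c0=3 → after 1×micro: 2; S1 reads c1=2 → after 1×micro: 2; S2 reads c0=3 → after 2×micro: 3 ⇒ (c0=2, c1=2, c2=3)

c2 at macro-step 7 = 2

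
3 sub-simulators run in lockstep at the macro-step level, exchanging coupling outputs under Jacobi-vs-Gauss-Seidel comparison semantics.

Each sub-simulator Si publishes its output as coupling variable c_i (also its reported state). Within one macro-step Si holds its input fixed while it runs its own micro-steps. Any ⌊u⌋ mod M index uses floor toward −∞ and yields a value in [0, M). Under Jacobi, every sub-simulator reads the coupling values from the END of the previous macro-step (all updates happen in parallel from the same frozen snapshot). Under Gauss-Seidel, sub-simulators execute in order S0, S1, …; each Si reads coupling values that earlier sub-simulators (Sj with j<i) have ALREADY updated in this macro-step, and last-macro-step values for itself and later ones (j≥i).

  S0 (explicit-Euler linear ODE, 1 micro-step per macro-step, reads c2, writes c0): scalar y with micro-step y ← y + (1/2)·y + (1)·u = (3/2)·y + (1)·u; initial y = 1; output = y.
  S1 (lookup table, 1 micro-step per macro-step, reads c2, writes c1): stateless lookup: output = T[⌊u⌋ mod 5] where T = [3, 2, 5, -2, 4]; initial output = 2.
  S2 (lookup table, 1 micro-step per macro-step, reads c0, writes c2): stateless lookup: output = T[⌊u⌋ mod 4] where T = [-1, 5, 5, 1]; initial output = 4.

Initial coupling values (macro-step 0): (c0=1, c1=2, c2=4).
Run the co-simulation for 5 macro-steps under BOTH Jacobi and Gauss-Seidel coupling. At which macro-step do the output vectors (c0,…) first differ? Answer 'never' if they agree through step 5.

[Jacobi] macro 1: S0 reads c2=4 → after 1×micro: 11/2; S1 reads c2=4 → after 1×micro: 4; S2 reads c0=1 → after 1×micro: 5 ⇒ (c0=11/2, c1=4, c2=5)
[Jacobi] macro 2: S0 reads c2=5 → after 1×micro: 53/4; S1 reads c2=5 → after 1×micro: 3; S2 reads c0=11/2 → after 1×micro: 5 ⇒ (c0=53/4, c1=3, c2=5)
[Jacobi] macro 3: S0 reads c2=5 → after 1×micro: 199/8; S1 reads c2=5 → after 1×micro: 3; S2 reads c0=53/4 → after 1×micro: 5 ⇒ (c0=199/8, c1=3, c2=5)
[Jacobi] macro 4: S0 reads c2=5 → after 1×micro: 677/16; S1 reads c2=5 → after 1×micro: 3; S2 reads c0=199/8 → after 1×micro: -1 ⇒ (c0=677/16, c1=3, c2=-1)
[Jacobi] macro 5: S0 reads c2=-1 → after 1×micro: 1999/32; S1 reads c2=-1 → after 1×micro: 4; S2 reads c0=677/16 → after 1×micro: 5 ⇒ (c0=1999/32, c1=4, c2=5)
[Gauss-Seidel] macro 1: S0 reads c2=4 → after 1×micro: 11/2; S1 reads c2=4 → after 1×micro: 4; S2 reads c0=11/2 → after 1×micro: 5 ⇒ (c0=11/2, c1=4, c2=5)
[Gauss-Seidel] macro 2: S0 reads c2=5 → after 1×micro: 53/4; S1 reads c2=5 → after 1×micro: 3; S2 reads c0=53/4 → after 1×micro: 5 ⇒ (c0=53/4, c1=3, c2=5)
[Gauss-Seidel] macro 3: S0 reads c2=5 → after 1×micro: 199/8; S1 reads c2=5 → after 1×micro: 3; S2 reads c0=199/8 → after 1×micro: -1 ⇒ (c0=199/8, c1=3, c2=-1)
[Gauss-Seidel] macro 4: S0 reads c2=-1 → after 1×micro: 581/16; S1 reads c2=-1 → after 1×micro: 4; S2 reads c0=581/16 → after 1×micro: -1 ⇒ (c0=581/16, c1=4, c2=-1)
[Gauss-Seidel] macro 5: S0 reads c2=-1 → after 1×micro: 1711/32; S1 reads c2=-1 → after 1×micro: 4; S2 reads c0=1711/32 → after 1×micro: 5 ⇒ (c0=1711/32, c1=4, c2=5)

first divergence at macro-step: 3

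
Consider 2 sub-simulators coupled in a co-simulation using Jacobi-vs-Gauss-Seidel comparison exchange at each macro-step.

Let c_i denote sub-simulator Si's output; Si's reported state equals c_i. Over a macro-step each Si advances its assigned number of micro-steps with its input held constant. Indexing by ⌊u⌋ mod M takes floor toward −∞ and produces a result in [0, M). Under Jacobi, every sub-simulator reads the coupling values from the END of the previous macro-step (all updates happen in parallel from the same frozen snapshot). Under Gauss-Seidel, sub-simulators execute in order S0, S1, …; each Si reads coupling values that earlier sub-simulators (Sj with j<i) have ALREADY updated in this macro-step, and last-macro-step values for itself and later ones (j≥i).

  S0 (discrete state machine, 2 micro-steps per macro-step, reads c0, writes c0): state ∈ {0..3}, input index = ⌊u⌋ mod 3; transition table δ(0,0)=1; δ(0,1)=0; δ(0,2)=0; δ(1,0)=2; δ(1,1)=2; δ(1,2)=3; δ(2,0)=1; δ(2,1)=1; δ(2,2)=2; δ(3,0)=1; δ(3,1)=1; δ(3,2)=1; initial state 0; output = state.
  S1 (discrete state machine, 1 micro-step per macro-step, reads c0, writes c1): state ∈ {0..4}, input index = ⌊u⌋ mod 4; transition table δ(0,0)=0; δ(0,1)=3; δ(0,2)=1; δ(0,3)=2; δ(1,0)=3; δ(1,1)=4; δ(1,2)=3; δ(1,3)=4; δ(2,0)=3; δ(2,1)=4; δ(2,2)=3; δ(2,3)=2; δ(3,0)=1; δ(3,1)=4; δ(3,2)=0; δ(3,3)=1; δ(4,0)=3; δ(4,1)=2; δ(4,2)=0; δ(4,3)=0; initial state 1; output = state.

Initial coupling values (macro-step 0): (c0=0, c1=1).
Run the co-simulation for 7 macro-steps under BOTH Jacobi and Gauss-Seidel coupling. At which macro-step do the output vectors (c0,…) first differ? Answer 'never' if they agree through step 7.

first divergence at macro-step: never

[Jacobi] macro 1: S0 reads c0=0 → after 2×micro: 2; S1 reads c0=0 → after 1×micro: 3 ⇒ (c0=2, c1=3)
[Jacobi] macro 2: S0 reads c0=2 → after 2×micro: 2; S1 reads c0=2 → after 1×micro: 0 ⇒ (c0=2, c1=0)
[Jacobi] macro 3: S0 reads c0=2 → after 2×micro: 2; S1 reads c0=2 → after 1×micro: 1 ⇒ (c0=2, c1=1)
[Jacobi] macro 4: S0 reads c0=2 → after 2×micro: 2; S1 reads c0=2 → after 1×micro: 3 ⇒ (c0=2, c1=3)
[Jacobi] macro 5: S0 reads c0=2 → after 2×micro: 2; S1 reads c0=2 → after 1×micro: 0 ⇒ (c0=2, c1=0)
[Jacobi] macro 6: S0 reads c0=2 → after 2×micro: 2; S1 reads c0=2 → after 1×micro: 1 ⇒ (c0=2, c1=1)
[Jacobi] macro 7: S0 reads c0=2 → after 2×micro: 2; S1 reads c0=2 → after 1×micro: 3 ⇒ (c0=2, c1=3)
[Gauss-Seidel] macro 1: S0 reads c0=0 → after 2×micro: 2; S1 reads c0=2 → after 1×micro: 3 ⇒ (c0=2, c1=3)
[Gauss-Seidel] macro 2: S0 reads c0=2 → after 2×micro: 2; S1 reads c0=2 → after 1×micro: 0 ⇒ (c0=2, c1=0)
[Gauss-Seidel] macro 3: S0 reads c0=2 → after 2×micro: 2; S1 reads c0=2 → after 1×micro: 1 ⇒ (c0=2, c1=1)
[Gauss-Seidel] macro 4: S0 reads c0=2 → after 2×micro: 2; S1 reads c0=2 → after 1×micro: 3 ⇒ (c0=2, c1=3)
[Gauss-Seidel] macro 5: S0 reads c0=2 → after 2×micro: 2; S1 reads c0=2 → after 1×micro: 0 ⇒ (c0=2, c1=0)
[Gauss-Seidel] macro 6: S0 reads c0=2 → after 2×micro: 2; S1 reads c0=2 → after 1×micro: 1 ⇒ (c0=2, c1=1)
[Gauss-Seidel] macro 7: S0 reads c0=2 → after 2×micro: 2; S1 reads c0=2 → after 1×micro: 3 ⇒ (c0=2, c1=3)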